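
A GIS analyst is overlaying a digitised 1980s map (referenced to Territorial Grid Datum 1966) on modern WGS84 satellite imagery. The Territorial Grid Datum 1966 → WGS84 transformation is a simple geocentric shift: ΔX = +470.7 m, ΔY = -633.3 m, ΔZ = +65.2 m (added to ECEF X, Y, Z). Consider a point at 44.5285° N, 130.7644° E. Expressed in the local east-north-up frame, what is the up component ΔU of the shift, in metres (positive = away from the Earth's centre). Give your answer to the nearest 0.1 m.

The local up (radial) axis is (cos φ cos λ, cos φ sin λ, sin φ), giving ΔU = -219.106 − 341.952 + 45.722 = -515.34 m.

ΔU = -515.3 m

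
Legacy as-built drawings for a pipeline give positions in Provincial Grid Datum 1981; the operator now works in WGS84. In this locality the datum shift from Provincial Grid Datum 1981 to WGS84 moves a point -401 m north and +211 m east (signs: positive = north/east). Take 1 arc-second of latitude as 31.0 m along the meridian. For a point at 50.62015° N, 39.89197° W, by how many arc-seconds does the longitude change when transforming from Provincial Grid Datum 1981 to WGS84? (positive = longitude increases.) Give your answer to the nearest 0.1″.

Δλ = 10.7″

At latitude 50.62015°, cos φ = 0.634459.
1″ of longitude at this latitude = 31.00 × cos φ = 19.6682 m, so Δλ = 211.0 / 19.6682 = 10.728″.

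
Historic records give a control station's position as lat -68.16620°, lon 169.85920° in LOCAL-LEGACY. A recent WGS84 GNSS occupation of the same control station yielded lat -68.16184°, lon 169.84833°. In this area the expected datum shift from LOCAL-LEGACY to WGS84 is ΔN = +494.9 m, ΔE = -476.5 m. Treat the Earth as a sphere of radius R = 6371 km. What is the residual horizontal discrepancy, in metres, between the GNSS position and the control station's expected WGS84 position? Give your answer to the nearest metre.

Observed coordinate differences: Δφ = +0.00436°, Δλ = -0.01087°.
Converting to metres (1° lat = 111195 m, cos φ = 0.371916): observed ΔN = 484.8 m, observed ΔE = -449.5 m.
Subtracting the expected shift leaves a residual of 484.8 − (494.9) = -10.1 m north and -449.5 − (-476.5) = 27.0 m east.
Residual distance = √((-10.1)² + 27.0²) = 28.8 m.

29 m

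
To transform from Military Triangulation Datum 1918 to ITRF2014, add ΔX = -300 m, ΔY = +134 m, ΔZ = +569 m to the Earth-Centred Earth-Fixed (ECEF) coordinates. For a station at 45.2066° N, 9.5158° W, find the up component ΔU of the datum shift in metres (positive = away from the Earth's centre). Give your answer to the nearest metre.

At φ = 45.2066°, λ = -9.5158°: sin φ = 0.709652, cos φ = 0.704552, sin λ = -0.165320, cos λ = 0.986240.
ΔU = cos φ cos λ·ΔX + cos φ sin λ·ΔY + sin φ·ΔZ = (0.704552)(0.986240)(-300) + (0.704552)(-0.165320)(134) + (0.709652)(569) = 179.73 m.

ΔU = 180 m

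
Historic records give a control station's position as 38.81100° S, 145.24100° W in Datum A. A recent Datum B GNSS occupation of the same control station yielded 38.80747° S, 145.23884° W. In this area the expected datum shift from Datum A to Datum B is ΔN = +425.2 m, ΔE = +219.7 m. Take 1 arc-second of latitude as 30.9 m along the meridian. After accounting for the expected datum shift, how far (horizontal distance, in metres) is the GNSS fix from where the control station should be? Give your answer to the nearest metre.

Observed coordinate differences: Δφ = +0.00353°, Δλ = +0.00216°.
Converting to metres (1° lat = 111240 m, cos φ = 0.779218): observed ΔN = 392.7 m, observed ΔE = 187.2 m.
Subtracting the expected shift leaves a residual of 392.7 − (425.2) = -32.5 m north and 187.2 − (219.7) = -32.5 m east.
Residual distance = √((-32.5)² + (-32.5)²) = 46.0 m.

46 m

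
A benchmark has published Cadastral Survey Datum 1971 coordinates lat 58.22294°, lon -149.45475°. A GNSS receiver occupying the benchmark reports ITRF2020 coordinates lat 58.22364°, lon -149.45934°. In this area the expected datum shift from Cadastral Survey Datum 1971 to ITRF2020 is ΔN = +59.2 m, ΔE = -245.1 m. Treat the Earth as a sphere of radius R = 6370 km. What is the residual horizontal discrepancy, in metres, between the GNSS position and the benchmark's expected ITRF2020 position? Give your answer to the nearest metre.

Observed coordinate differences: Δφ = +0.00070°, Δλ = -0.00459°.
Converting to metres (1° lat = 111177 m, cos φ = 0.526615): observed ΔN = 77.8 m, observed ΔE = -268.7 m.
Subtracting the expected shift leaves a residual of 77.8 − (59.2) = 18.6 m north and -268.7 − (-245.1) = -23.6 m east.
Residual distance = √(18.6² + (-23.6)²) = 30.1 m.

30 m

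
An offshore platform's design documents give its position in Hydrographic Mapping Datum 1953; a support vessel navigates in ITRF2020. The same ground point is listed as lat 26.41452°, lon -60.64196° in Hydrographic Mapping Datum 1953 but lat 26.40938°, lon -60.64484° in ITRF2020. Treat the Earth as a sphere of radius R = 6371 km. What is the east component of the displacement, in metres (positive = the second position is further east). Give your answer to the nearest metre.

ΔE = -287 m

Δφ = 26.40938° − 26.41452° = -0.00514°; Δλ = -60.64484° − -60.64196° = -0.00288°.
1° along a meridian = πR/180 = 111195 m.
ΔN = Δφ × 111195 = -571.5 m; ΔE = Δλ × 111195 × cos(26.41452°) = -0.00288 × 111195 × 0.895599 = -286.8 m.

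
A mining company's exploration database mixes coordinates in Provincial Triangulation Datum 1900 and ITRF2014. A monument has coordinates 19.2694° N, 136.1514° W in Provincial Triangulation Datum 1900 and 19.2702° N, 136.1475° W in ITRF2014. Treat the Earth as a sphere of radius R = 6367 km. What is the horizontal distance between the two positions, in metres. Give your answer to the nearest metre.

Δφ = 19.2702° − 19.2694° = +0.0008°; Δλ = -136.1475° − -136.1514° = +0.0039°.
1° along a meridian = πR/180 = 111125 m.
ΔN = Δφ × 111125 = 88.9 m; ΔE = Δλ × 111125 × cos(19.2694°) = +0.0039 × 111125 × 0.943977 = 409.1 m.
Distance = √(ΔE² + ΔN²) = √(409.1² + 88.9²) = 418.7 m.

419 m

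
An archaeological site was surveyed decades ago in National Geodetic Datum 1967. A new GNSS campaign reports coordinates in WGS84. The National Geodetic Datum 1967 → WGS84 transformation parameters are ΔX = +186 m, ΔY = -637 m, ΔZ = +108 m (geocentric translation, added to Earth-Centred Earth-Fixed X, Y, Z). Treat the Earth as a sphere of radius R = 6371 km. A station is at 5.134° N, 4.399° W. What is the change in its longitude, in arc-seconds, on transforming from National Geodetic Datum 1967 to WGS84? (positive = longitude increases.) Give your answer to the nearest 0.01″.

sin φ = 0.089485, cos φ = 0.995988, sin λ = -0.076702, cos λ = 0.997054.
East component: ΔE = −sin λ·ΔX + cos λ·ΔY = −(-0.076702)(186) + (0.997054)(-637) = -620.86 m.
1° of latitude spans πR/180 = 111195 m; at latitude φ, 1° of longitude spans that × cos φ = 110748.8 m, so Δλ = -620.86 / 110748.8 × 3600 = -20.182″.

Δλ = -20.18″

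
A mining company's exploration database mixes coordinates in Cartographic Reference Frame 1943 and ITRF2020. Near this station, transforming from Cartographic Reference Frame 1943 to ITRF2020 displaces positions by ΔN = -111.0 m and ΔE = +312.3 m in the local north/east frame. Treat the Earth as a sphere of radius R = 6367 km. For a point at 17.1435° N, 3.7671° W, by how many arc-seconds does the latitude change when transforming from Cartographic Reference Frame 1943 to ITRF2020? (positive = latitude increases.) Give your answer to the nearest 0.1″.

Δφ = -3.6″

On a sphere of radius R, 1 rad of latitude = R, so Δφ = ΔN / R = -111.0 / 6367000 = -1.7434e-05 rad = -3.596″.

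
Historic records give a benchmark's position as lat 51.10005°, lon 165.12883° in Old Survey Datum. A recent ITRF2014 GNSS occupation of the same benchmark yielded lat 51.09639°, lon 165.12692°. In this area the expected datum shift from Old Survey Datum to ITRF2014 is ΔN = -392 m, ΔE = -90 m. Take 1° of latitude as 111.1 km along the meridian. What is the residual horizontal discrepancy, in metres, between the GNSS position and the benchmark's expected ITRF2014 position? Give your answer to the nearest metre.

46 m

Observed coordinate differences: Δφ = -0.00366°, Δλ = -0.00191°.
Converting to metres (1° lat = 111100 m, cos φ = 0.627962): observed ΔN = -406.6 m, observed ΔE = -133.3 m.
Subtracting the expected shift leaves a residual of -406.6 − (-392) = -14.6 m north and -133.3 − (-90) = -43.3 m east.
Residual distance = √((-14.6)² + (-43.3)²) = 45.7 m.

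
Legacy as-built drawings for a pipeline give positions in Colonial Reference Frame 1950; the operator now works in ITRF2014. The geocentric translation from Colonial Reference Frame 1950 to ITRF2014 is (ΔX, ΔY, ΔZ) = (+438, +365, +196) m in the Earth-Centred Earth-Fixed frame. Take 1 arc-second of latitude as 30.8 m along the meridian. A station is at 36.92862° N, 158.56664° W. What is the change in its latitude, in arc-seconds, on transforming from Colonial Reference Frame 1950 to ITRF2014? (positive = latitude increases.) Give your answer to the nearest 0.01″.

sin φ = 0.600820, cos φ = 0.799385, sin λ = -0.365419, cos λ = -0.930843.
North component: ΔN = −sin φ cos λ·ΔX − sin φ sin λ·ΔY + cos φ·ΔZ = −(0.600820)(-0.930843)(438) − (0.600820)(-0.365419)(365) + (0.799385)(196) = 481.78 m.
1° of latitude spans 3600 × 30.80 = 110880 m, so Δφ = 481.78 / 110880 × 3600 = 15.642″.

Δφ = 15.64″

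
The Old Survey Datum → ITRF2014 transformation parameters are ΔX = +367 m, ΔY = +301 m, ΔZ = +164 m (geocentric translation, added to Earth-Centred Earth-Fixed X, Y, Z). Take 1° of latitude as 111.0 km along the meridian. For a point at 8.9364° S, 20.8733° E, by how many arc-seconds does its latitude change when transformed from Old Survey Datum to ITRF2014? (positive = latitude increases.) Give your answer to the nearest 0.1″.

Δφ = 7.5″

sin φ = -0.155338, cos φ = 0.987861, sin λ = 0.356303, cos λ = 0.934371.
North component: ΔN = −sin φ cos λ·ΔX − sin φ sin λ·ΔY + cos φ·ΔZ = −(-0.155338)(0.934371)(367) − (-0.155338)(0.356303)(301) + (0.987861)(164) = 231.94 m.
1° of latitude spans 111000 m, so Δφ = 231.94 / 111000 × 3600 = 7.522″.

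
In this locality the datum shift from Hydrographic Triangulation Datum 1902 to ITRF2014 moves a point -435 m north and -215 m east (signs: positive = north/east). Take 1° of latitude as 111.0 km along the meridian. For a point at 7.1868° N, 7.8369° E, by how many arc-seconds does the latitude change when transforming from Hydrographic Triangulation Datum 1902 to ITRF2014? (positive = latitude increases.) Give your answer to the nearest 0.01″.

Δφ = -14.11″

1° of latitude = 111.0 km, so Δφ = -435.0 / 111000 = -0.0039189° = -14.108″.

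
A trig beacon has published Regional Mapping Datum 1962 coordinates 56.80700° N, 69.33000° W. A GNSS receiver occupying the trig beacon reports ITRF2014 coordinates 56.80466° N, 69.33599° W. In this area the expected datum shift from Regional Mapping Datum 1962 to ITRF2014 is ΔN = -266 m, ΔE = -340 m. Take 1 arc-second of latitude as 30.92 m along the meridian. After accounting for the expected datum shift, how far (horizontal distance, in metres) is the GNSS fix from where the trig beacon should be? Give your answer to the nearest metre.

26 m

Observed coordinate differences: Δφ = -0.00234°, Δλ = -0.00599°.
Converting to metres (1° lat = 111312 m, cos φ = 0.547461): observed ΔN = -260.5 m, observed ΔE = -365.0 m.
Subtracting the expected shift leaves a residual of -260.5 − (-266) = 5.5 m north and -365.0 − (-340) = -25.0 m east.
Residual distance = √(5.5² + (-25.0)²) = 25.6 m.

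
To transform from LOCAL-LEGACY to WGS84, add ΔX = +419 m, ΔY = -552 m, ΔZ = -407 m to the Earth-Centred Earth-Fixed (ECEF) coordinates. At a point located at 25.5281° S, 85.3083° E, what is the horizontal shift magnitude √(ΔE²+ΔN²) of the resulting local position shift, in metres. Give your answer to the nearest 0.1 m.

At φ = -25.5281°, λ = 85.3083°: sin φ = -0.430954, cos φ = 0.902374, sin λ = 0.996649, cos λ = 0.081794.
ΔE = −sin λ·ΔX + cos λ·ΔY = −(0.996649)·(419) + (0.081794)·(-552) = -462.75 m.
ΔN = −sin φ cos λ·ΔX − sin φ sin λ·ΔY + cos φ·ΔZ = −(-0.430954)(0.081794)(419) − (-0.430954)(0.996649)(-552) + (0.902374)(-407) = -589.59 m.
Horizontal magnitude = √(ΔE² + ΔN²) = √((-462.75)² + (-589.59)²) = 749.50 m.

749.5 m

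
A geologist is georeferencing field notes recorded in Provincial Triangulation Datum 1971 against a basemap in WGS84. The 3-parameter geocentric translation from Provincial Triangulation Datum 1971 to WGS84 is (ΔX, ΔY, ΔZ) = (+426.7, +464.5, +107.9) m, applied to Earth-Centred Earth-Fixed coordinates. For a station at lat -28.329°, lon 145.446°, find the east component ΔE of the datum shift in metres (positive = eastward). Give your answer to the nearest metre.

At φ = -28.329°, λ = 145.446°: sin φ = -0.474534, cos φ = 0.880237, sin λ = 0.567183, cos λ = -0.823592.
ΔE = −sin λ·ΔX + cos λ·ΔY = −(0.567183)·(426.7) + (-0.823592)·(464.5) = -624.58 m.

ΔE = -625 m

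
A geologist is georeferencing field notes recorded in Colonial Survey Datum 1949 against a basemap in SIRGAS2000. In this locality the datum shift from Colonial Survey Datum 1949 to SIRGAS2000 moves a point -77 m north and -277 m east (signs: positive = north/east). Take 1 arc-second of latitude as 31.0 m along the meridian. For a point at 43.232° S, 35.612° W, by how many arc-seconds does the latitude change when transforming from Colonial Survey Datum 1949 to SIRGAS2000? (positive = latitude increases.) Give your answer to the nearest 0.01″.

1″ of latitude = 31.00 m, so Δφ = -77.0 / 31.00 = -2.484″.

Δφ = -2.48″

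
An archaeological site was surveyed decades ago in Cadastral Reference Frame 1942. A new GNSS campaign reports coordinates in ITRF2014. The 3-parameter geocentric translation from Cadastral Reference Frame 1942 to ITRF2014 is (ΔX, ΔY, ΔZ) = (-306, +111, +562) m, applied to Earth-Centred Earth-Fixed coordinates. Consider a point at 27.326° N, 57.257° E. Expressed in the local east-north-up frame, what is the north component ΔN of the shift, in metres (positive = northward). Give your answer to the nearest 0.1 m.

At φ = 27.326°, λ = 57.257°: sin φ = 0.459053, cos φ = 0.888409, sin λ = 0.841105, cos λ = 0.540872.
ΔN = −sin φ cos λ·ΔX − sin φ sin λ·ΔY + cos φ·ΔZ = −(0.459053)(0.540872)(-306) − (0.459053)(0.841105)(111) + (0.888409)(562) = 532.40 m.

ΔN = 532.4 m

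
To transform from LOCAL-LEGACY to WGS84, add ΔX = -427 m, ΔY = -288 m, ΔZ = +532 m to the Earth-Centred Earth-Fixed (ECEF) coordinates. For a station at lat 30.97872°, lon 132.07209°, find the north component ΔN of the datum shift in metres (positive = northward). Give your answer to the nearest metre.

At φ = 30.97872°, λ = 132.07209°: sin φ = 0.514720, cos φ = 0.857359, sin λ = 0.742302, cos λ = -0.670065.
ΔN = −sin φ cos λ·ΔX − sin φ sin λ·ΔY + cos φ·ΔZ = −(0.514720)(-0.670065)(-427) − (0.514720)(0.742302)(-288) + (0.857359)(532) = 418.88 m.

ΔN = 419 m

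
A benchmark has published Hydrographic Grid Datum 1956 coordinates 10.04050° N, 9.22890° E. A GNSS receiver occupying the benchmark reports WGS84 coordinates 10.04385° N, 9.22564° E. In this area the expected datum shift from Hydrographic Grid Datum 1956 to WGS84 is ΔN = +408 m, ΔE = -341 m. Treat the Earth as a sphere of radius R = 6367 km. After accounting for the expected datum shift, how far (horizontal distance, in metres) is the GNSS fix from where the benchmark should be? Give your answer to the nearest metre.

39 m

Observed coordinate differences: Δφ = +0.00335°, Δλ = -0.00326°.
Converting to metres (1° lat = 111125 m, cos φ = 0.984685): observed ΔN = 372.3 m, observed ΔE = -356.7 m.
Subtracting the expected shift leaves a residual of 372.3 − (408) = -35.7 m north and -356.7 − (-341) = -15.7 m east.
Residual distance = √((-35.7)² + (-15.7)²) = 39.0 m.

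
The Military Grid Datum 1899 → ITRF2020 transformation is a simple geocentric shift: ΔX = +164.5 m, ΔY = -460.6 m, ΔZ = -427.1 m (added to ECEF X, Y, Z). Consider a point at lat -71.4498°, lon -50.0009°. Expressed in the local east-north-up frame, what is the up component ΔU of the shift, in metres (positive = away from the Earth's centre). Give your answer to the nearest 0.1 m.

The local up (radial) axis is (cos φ cos λ, cos φ sin λ, sin φ), giving ΔU = 33.639 + 112.252 + 404.910 = 550.80 m.

ΔU = 550.8 m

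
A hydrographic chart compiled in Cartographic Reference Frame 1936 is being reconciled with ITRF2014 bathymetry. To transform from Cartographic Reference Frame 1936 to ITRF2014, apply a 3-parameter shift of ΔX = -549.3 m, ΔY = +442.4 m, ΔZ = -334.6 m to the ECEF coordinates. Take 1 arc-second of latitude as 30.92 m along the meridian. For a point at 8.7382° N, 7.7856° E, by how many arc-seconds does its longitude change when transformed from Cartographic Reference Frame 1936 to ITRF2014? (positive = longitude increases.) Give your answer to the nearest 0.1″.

sin φ = 0.151920, cos φ = 0.988393, sin λ = 0.135467, cos λ = 0.990782.
East component: ΔE = −sin λ·ΔX + cos λ·ΔY = −(0.135467)(-549.3) + (0.990782)(442.4) = 512.73 m.
1° of latitude spans 3600 × 30.92 = 111312 m; at latitude φ, 1° of longitude spans that × cos φ = 110020.0 m, so Δλ = 512.73 / 110020.0 × 3600 = 16.777″.

Δλ = 16.8″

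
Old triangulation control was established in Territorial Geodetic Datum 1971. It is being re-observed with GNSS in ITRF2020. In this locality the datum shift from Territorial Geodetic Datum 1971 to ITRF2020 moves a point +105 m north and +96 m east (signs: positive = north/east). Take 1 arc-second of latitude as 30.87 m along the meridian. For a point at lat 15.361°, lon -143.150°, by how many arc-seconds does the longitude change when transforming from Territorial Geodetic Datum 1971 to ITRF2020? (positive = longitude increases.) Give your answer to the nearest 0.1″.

Δλ = 3.2″

At latitude 15.361°, cos φ = 0.964276.
1″ of longitude at this latitude = 30.87 × cos φ = 29.7672 m, so Δλ = 96.0 / 29.7672 = 3.225″.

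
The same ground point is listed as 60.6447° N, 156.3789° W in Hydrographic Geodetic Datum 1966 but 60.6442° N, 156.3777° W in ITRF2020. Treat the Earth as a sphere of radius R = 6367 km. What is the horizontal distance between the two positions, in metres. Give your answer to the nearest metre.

86 m

Δφ = 60.6442° − 60.6447° = -0.0005°; Δλ = -156.3777° − -156.3789° = +0.0012°.
1° along a meridian = πR/180 = 111125 m.
ΔN = Δφ × 111125 = -55.6 m; ΔE = Δλ × 111125 × cos(60.6447°) = +0.0012 × 111125 × 0.490224 = 65.4 m.
Distance = √(ΔE² + ΔN²) = √(65.4² + (-55.6)²) = 85.8 m.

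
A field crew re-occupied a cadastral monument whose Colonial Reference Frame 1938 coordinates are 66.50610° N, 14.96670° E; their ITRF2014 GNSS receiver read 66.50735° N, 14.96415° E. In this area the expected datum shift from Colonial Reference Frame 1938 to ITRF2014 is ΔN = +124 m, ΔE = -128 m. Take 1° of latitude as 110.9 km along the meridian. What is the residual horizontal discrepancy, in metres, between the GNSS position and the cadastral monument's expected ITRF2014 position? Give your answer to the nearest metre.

Observed coordinate differences: Δφ = +0.00125°, Δλ = -0.00255°.
Converting to metres (1° lat = 110900 m, cos φ = 0.398651): observed ΔN = 138.6 m, observed ΔE = -112.7 m.
Subtracting the expected shift leaves a residual of 138.6 − (124) = 14.6 m north and -112.7 − (-128) = 15.3 m east.
Residual distance = √(14.6² + 15.3²) = 21.1 m.

21 m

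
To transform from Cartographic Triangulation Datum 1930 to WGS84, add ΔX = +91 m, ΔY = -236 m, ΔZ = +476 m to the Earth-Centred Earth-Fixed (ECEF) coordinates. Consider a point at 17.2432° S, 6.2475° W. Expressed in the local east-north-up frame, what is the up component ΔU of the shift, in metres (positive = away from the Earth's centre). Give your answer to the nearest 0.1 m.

At φ = -17.2432°, λ = -6.2475°: sin φ = -0.296428, cos φ = 0.955055, sin λ = -0.108824, cos λ = 0.994061.
ΔU = cos φ cos λ·ΔX + cos φ sin λ·ΔY + sin φ·ΔZ = (0.955055)(0.994061)(91) + (0.955055)(-0.108824)(-236) + (-0.296428)(476) = -30.18 m.

ΔU = -30.2 m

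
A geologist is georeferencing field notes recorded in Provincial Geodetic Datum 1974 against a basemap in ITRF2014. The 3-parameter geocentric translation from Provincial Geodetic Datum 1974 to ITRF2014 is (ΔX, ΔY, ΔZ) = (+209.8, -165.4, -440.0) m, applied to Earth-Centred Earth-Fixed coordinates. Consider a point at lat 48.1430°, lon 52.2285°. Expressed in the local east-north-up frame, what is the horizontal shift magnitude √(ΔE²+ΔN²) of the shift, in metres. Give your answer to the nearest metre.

396 m

At φ = 48.1430°, λ = 52.2285°: sin φ = 0.744813, cos φ = 0.667274, sin λ = 0.790460, cos λ = 0.612514.
ΔE = −sin λ·ΔX + cos λ·ΔY = −(0.790460)·(209.8) + (0.612514)·(-165.4) = -267.15 m.
ΔN = −sin φ cos λ·ΔX − sin φ sin λ·ΔY + cos φ·ΔZ = −(0.744813)(0.612514)(209.8) − (0.744813)(0.790460)(-165.4) + (0.667274)(-440.0) = -291.93 m.
Horizontal magnitude = √(ΔE² + ΔN²) = √((-267.15)² + (-291.93)²) = 395.72 m.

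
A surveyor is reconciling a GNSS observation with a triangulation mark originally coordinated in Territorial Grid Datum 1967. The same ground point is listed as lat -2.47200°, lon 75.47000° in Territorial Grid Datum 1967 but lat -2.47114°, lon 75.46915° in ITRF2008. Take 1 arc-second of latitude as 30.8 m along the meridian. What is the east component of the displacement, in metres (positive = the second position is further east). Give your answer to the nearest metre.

Δφ = -2.47114° − -2.47200° = +0.00086°; Δλ = 75.46915° − 75.47000° = -0.00085°.
1° of latitude = 3600 × 30.80 = 110880 m.
ΔN = Δφ × 110880 = 95.4 m; ΔE = Δλ × 110880 × cos(-2.47200°) = -0.00085 × 110880 × 0.999069 = -94.2 m.

ΔE = -94 m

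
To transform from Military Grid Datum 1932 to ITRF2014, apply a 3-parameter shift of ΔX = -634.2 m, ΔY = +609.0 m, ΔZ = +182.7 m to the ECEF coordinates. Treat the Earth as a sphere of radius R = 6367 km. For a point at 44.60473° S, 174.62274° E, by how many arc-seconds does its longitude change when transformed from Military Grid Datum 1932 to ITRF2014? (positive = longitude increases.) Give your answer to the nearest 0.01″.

sin φ = -0.702212, cos φ = 0.711968, sin λ = 0.093713, cos λ = -0.995599.
East component: ΔE = −sin λ·ΔX + cos λ·ΔY = −(0.093713)(-634.2) + (-0.995599)(609.0) = -546.89 m.
1° of latitude spans πR/180 = 111125 m; at latitude φ, 1° of longitude spans that × cos φ = 79117.5 m, so Δλ = -546.89 / 79117.5 × 3600 = -24.884″.

Δλ = -24.88″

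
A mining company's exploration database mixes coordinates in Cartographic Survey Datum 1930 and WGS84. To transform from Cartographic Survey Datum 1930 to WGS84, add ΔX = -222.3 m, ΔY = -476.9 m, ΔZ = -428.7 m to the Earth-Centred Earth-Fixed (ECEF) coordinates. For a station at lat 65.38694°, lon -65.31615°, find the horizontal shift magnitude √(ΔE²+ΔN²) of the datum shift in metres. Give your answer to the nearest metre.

632 m

At φ = 65.38694°, λ = -65.31615°: sin φ = 0.909141, cos φ = 0.416488, sin λ = -0.908626, cos λ = 0.417611.
ΔE = −sin λ·ΔX + cos λ·ΔY = −(-0.908626)·(-222.3) + (0.417611)·(-476.9) = -401.15 m.
ΔN = −sin φ cos λ·ΔX − sin φ sin λ·ΔY + cos φ·ΔZ = −(0.909141)(0.417611)(-222.3) − (0.909141)(-0.908626)(-476.9) + (0.416488)(-428.7) = -488.10 m.
Horizontal magnitude = √(ΔE² + ΔN²) = √((-401.15)² + (-488.10)²) = 631.79 m.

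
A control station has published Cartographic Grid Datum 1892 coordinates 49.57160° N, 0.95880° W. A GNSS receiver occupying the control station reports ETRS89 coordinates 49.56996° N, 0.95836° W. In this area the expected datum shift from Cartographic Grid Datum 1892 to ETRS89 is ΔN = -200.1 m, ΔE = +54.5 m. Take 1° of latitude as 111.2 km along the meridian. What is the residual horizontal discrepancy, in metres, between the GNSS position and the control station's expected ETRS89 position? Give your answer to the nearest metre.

29 m

Observed coordinate differences: Δφ = -0.00164°, Δλ = +0.00044°.
Converting to metres (1° lat = 111200 m, cos φ = 0.648497): observed ΔN = -182.4 m, observed ΔE = 31.7 m.
Subtracting the expected shift leaves a residual of -182.4 − (-200.1) = 17.7 m north and 31.7 − (54.5) = -22.8 m east.
Residual distance = √(17.7² + (-22.8)²) = 28.9 m.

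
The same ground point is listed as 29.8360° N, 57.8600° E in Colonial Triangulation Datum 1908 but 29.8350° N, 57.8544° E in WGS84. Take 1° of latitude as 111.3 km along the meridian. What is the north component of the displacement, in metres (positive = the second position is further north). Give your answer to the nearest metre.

Δφ = 29.8350° − 29.8360° = -0.0010°; Δλ = 57.8544° − 57.8600° = -0.0056°.
ΔN = Δφ × 111300 = -111.3 m; ΔE = Δλ × 111300 × cos(29.8360°) = -0.0056 × 111300 × 0.867453 = -540.7 m.

ΔN = -111 m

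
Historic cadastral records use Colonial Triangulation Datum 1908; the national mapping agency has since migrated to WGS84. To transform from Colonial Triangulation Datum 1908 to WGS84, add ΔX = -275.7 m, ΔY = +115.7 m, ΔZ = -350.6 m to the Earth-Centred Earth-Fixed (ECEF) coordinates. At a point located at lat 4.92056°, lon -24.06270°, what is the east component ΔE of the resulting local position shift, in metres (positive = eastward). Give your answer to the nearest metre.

The local east axis at (φ, λ) is (−sin λ, cos λ, 0), so ΔE = −sin(-24.06270°)·(-275.7) + cos(-24.06270°)·115.7 = -6.77 m.

ΔE = -7 m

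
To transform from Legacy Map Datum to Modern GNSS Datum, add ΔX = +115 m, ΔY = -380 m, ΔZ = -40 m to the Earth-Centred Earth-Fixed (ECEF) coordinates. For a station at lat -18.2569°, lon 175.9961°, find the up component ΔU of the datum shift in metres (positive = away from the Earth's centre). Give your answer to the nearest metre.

The local up (radial) axis is (cos φ cos λ, cos φ sin λ, sin φ), giving ΔU = -108.945 − 25.198 + 12.531 = -121.61 m.

ΔU = -122 m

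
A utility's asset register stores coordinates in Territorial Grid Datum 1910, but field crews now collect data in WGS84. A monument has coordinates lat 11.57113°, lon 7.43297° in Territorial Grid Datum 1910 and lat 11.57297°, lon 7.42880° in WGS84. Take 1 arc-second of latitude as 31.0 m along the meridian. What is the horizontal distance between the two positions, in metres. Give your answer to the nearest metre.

Δφ = 11.57297° − 11.57113° = +0.00184°; Δλ = 7.42880° − 7.43297° = -0.00417°.
1° of latitude = 3600 × 31.00 = 111600 m.
ΔN = Δφ × 111600 = 205.3 m; ΔE = Δλ × 111600 × cos(11.57113°) = -0.00417 × 111600 × 0.979676 = -455.9 m.
Distance = √(ΔE² + ΔN²) = √((-455.9)² + 205.3²) = 500.0 m.

500 m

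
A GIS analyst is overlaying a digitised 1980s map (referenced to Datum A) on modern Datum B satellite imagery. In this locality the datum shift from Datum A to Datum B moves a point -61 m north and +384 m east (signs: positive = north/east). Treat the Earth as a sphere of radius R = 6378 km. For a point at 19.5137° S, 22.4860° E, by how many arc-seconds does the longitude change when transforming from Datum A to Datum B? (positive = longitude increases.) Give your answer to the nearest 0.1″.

Δλ = 13.2″

At latitude -19.5137°, cos φ = 0.942562.
One radian of longitude at latitude φ spans R cos φ, so Δλ = ΔE / (R cos φ) = 384.0 / (6378000 × 0.942562) = 6.3876e-05 rad = 13.175″.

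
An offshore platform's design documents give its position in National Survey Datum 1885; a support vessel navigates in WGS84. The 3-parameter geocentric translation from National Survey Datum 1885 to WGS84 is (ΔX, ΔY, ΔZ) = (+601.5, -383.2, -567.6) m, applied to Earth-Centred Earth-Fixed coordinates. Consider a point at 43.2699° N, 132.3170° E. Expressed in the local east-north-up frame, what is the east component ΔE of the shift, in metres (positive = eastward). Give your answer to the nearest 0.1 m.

The local east axis at (φ, λ) is (−sin λ, cos λ, 0), so ΔE = −sin(132.3170°)·601.5 + cos(132.3170°)·(-383.2) = -186.79 m.

ΔE = -186.8 m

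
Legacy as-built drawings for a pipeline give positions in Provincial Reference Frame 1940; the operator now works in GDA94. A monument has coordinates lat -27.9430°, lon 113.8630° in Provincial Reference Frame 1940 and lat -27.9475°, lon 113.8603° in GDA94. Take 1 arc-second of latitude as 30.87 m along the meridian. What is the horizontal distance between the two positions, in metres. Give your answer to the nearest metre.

Δφ = -27.9475° − -27.9430° = -0.0045°; Δλ = 113.8603° − 113.8630° = -0.0027°.
1° of latitude = 3600 × 30.87 = 111132 m.
ΔN = Δφ × 111132 = -500.1 m; ΔE = Δλ × 111132 × cos(-27.9430°) = -0.0027 × 111132 × 0.883414 = -265.1 m.
Distance = √(ΔE² + ΔN²) = √((-265.1)² + (-500.1)²) = 566.0 m.

566 m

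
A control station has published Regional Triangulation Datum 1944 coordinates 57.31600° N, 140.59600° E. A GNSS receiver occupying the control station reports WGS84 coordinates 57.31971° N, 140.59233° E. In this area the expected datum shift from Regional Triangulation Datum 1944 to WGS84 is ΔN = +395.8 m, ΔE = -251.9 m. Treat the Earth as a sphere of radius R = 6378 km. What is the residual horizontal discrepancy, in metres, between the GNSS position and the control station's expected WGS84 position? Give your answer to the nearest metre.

Observed coordinate differences: Δφ = +0.00371°, Δλ = -0.00367°.
Converting to metres (1° lat = 111317 m, cos φ = 0.540005): observed ΔN = 413.0 m, observed ΔE = -220.6 m.
Subtracting the expected shift leaves a residual of 413.0 − (395.8) = 17.2 m north and -220.6 − (-251.9) = 31.3 m east.
Residual distance = √(17.2² + 31.3²) = 35.7 m.

36 m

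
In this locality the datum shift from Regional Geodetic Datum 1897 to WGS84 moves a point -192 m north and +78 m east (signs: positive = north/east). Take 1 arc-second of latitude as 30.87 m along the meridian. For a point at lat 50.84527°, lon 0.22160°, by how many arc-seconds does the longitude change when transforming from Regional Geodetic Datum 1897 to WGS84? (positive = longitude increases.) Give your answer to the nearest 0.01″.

At latitude 50.84527°, cos φ = 0.631417.
1″ of longitude at this latitude = 30.87 × cos φ = 19.4918 m, so Δλ = 78.0 / 19.4918 = 4.002″.

Δλ = 4.00″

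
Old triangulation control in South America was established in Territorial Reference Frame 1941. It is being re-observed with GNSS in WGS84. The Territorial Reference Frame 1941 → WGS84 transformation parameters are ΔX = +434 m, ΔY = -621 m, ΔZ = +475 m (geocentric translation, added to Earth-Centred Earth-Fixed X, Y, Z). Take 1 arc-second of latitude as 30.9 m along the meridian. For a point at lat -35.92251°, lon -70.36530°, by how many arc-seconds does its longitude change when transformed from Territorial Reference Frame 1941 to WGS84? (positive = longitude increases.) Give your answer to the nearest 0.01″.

sin φ = -0.586691, cos φ = 0.809811, sin λ = -0.941854, cos λ = 0.336022.
East component: ΔE = −sin λ·ΔX + cos λ·ΔY = −(-0.941854)(434) + (0.336022)(-621) = 200.09 m.
1° of latitude spans 3600 × 30.90 = 111240 m; at latitude φ, 1° of longitude spans that × cos φ = 90083.4 m, so Δλ = 200.09 / 90083.4 × 3600 = 7.996″.

Δλ = 8.00″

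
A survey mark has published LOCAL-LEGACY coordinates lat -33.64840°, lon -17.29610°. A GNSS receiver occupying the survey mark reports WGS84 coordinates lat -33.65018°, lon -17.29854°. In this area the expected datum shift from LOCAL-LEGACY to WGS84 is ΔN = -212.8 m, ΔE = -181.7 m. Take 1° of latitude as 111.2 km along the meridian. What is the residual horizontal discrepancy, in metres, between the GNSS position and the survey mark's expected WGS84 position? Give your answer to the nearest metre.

Observed coordinate differences: Δφ = -0.00178°, Δλ = -0.00244°.
Converting to metres (1° lat = 111200 m, cos φ = 0.832453): observed ΔN = -197.9 m, observed ΔE = -225.9 m.
Subtracting the expected shift leaves a residual of -197.9 − (-212.8) = 14.9 m north and -225.9 − (-181.7) = -44.2 m east.
Residual distance = √(14.9² + (-44.2)²) = 46.6 m.

47 m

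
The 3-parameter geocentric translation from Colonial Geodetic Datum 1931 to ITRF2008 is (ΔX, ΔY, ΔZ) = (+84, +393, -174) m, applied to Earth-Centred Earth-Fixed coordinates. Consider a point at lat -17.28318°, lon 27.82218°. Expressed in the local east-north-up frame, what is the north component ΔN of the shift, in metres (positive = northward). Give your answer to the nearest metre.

ΔN = -90 m

At φ = -17.28318°, λ = 27.82218°: sin φ = -0.297095, cos φ = 0.954848, sin λ = 0.466729, cos λ = 0.884400.
ΔN = −sin φ cos λ·ΔX − sin φ sin λ·ΔY + cos φ·ΔZ = −(-0.297095)(0.884400)(84) − (-0.297095)(0.466729)(393) + (0.954848)(-174) = -89.58 m.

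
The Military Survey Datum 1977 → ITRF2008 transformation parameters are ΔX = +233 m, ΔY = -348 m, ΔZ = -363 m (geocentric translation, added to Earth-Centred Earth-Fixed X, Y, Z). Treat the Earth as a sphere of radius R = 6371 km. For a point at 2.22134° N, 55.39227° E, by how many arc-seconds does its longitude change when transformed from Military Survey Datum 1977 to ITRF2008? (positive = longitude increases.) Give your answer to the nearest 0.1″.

Δλ = -12.6″

sin φ = 0.038760, cos φ = 0.999249, sin λ = 0.823060, cos λ = 0.567955.
East component: ΔE = −sin λ·ΔX + cos λ·ΔY = −(0.823060)(233) + (0.567955)(-348) = -389.42 m.
1° of latitude spans πR/180 = 111195 m; at latitude φ, 1° of longitude spans that × cos φ = 111111.4 m, so Δλ = -389.42 / 111111.4 × 3600 = -12.617″.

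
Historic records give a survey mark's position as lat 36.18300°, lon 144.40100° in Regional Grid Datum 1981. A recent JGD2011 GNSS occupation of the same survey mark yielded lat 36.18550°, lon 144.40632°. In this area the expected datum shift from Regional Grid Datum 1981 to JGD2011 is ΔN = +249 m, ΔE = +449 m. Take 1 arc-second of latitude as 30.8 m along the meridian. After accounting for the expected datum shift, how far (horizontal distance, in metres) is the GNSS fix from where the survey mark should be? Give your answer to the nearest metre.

Observed coordinate differences: Δφ = +0.00250°, Δλ = +0.00532°.
Converting to metres (1° lat = 110880 m, cos φ = 0.807136): observed ΔN = 277.2 m, observed ΔE = 476.1 m.
Subtracting the expected shift leaves a residual of 277.2 − (249) = 28.2 m north and 476.1 − (449) = 27.1 m east.
Residual distance = √(28.2² + 27.1²) = 39.1 m.

39 m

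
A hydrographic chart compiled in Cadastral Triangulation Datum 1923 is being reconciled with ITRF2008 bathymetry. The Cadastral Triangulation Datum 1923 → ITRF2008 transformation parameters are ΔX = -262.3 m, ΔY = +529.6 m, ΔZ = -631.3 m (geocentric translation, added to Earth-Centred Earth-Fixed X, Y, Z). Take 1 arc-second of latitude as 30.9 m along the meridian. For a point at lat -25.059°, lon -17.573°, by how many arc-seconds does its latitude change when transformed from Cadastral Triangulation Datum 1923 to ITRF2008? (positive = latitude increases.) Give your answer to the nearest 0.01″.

sin φ = -0.423551, cos φ = 0.905872, sin λ = -0.301921, cos λ = 0.953333.
North component: ΔN = −sin φ cos λ·ΔX − sin φ sin λ·ΔY + cos φ·ΔZ = −(-0.423551)(0.953333)(-262.3) − (-0.423551)(-0.301921)(529.6) + (0.905872)(-631.3) = -745.51 m.
1° of latitude spans 3600 × 30.90 = 111240 m, so Δφ = -745.51 / 111240 × 3600 = -24.127″.

Δφ = -24.13″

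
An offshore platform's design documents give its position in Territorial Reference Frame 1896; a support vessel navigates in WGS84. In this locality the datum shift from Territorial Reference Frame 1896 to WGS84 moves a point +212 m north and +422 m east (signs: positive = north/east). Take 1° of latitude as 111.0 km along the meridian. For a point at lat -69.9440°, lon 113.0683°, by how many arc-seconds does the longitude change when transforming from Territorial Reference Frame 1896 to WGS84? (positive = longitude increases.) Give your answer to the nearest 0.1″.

Δλ = 39.9″

At latitude -69.9440°, cos φ = 0.342938.
1° of longitude at this latitude = 111.0 × cos φ = 38.07 km, so Δλ = 422.0 / 38066.2 = 0.0110860° = 39.909″.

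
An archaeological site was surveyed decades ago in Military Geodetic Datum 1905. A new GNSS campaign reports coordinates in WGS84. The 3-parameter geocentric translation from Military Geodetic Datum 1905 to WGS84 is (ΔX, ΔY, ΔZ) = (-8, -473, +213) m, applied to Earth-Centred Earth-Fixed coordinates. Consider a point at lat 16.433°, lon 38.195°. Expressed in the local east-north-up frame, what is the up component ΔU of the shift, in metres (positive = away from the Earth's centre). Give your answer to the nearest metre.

ΔU = -226 m

At φ = 16.433°, λ = 38.195°: sin φ = 0.282894, cos φ = 0.959151, sin λ = 0.618340, cos λ = 0.785911.
ΔU = cos φ cos λ·ΔX + cos φ sin λ·ΔY + sin φ·ΔZ = (0.959151)(0.785911)(-8) + (0.959151)(0.618340)(-473) + (0.282894)(213) = -226.30 m.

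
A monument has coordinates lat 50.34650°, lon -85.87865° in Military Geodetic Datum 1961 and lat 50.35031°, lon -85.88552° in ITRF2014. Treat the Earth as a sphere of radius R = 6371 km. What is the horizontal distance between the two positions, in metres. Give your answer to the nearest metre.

Δφ = 50.35031° − 50.34650° = +0.00381°; Δλ = -85.88552° − -85.87865° = -0.00687°.
1° along a meridian = πR/180 = 111195 m.
ΔN = Δφ × 111195 = 423.7 m; ΔE = Δλ × 111195 × cos(50.34650°) = -0.00687 × 111195 × 0.638143 = -487.5 m.
Distance = √(ΔE² + ΔN²) = √((-487.5)² + 423.7²) = 645.8 m.

646 m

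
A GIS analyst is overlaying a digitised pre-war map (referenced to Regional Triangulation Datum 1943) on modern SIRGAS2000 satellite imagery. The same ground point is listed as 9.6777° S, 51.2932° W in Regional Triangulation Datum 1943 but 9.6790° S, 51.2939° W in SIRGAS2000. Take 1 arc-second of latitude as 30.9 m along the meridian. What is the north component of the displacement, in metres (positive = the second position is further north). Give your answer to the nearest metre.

Δφ = -9.6790° − -9.6777° = -0.0013°; Δλ = -51.2939° − -51.2932° = -0.0007°.
1° of latitude = 3600 × 30.90 = 111240 m.
ΔN = Δφ × 111240 = -144.6 m; ΔE = Δλ × 111240 × cos(-9.6777°) = -0.0007 × 111240 × 0.985769 = -76.8 m.

ΔN = -145 m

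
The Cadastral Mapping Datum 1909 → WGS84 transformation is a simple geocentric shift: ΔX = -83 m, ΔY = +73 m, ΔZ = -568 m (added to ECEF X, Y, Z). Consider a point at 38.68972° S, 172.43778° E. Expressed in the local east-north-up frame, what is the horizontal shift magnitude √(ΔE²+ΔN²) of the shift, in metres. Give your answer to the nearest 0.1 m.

At φ = -38.68972°, λ = 172.43778°: sin φ = -0.625103, cos φ = 0.780543, sin λ = 0.131603, cos λ = -0.991303.
ΔE = −sin λ·ΔX + cos λ·ΔY = −(0.131603)·(-83) + (-0.991303)·(73) = -61.44 m.
ΔN = −sin φ cos λ·ΔX − sin φ sin λ·ΔY + cos φ·ΔZ = −(-0.625103)(-0.991303)(-83) − (-0.625103)(0.131603)(73) + (0.780543)(-568) = -385.91 m.
Horizontal magnitude = √(ΔE² + ΔN²) = √((-61.44)² + (-385.91)²) = 390.77 m.

390.8 m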